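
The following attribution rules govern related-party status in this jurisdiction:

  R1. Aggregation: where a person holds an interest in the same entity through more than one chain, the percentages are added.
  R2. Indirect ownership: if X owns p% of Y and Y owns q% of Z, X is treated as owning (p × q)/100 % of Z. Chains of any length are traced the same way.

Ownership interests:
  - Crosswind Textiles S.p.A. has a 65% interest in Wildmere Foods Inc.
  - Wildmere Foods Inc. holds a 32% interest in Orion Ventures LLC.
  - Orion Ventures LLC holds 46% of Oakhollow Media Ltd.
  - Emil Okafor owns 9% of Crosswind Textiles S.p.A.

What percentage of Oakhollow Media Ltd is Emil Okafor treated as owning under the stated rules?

Chain via Crosswind Textiles S.p.A. → Wildmere Foods Inc. → Orion Ventures LLC (R2): 9% × 65% × 32% × 46% = 0.86112% of Oakhollow Media Ltd.

0.86112%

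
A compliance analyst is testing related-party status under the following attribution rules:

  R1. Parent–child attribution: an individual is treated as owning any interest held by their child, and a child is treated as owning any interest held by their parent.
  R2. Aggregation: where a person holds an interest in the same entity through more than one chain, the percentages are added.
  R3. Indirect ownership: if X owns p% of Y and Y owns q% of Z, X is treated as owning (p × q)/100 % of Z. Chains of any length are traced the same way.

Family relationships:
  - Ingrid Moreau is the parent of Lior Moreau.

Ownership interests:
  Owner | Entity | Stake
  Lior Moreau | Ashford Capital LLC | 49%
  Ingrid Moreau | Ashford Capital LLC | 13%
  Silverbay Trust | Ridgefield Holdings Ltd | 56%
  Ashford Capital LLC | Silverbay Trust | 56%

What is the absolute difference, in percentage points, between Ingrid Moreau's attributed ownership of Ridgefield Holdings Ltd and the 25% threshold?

By parent–child attribution (R1), Ingrid Moreau is treated as also owning Lior Moreau's interest in Ashford Capital LLC, giving 13% + 49% = 62%.
Chain via Ashford Capital LLC → Silverbay Trust (R3): 62% × 56% × 56% = 19.4432% of Ridgefield Holdings Ltd.
19.4432% falls short of the 25% threshold by 5.5568 percentage points.

5.5568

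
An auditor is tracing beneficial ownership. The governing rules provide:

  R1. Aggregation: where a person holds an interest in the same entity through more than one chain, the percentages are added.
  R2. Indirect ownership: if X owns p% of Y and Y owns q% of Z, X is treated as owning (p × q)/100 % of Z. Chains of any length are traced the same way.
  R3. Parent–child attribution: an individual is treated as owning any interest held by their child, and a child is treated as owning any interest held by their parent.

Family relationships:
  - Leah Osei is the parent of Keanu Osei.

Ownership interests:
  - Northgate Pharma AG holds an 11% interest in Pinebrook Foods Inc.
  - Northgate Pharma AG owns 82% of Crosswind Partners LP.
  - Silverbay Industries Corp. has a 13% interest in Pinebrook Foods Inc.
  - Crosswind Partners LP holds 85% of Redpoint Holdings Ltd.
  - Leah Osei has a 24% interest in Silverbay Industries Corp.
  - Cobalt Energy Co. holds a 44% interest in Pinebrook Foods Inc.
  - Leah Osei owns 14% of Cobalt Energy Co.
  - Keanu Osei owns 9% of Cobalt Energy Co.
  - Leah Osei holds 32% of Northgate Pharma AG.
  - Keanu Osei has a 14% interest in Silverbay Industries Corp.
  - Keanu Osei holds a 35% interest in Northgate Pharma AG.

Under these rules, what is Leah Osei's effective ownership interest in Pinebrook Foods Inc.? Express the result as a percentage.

22.43%

By parent–child attribution (R3), Leah Osei is treated as also owning Keanu Osei's interest in Silverbay Industries Corp, giving 24% + 14% = 38%.
By parent–child attribution (R3), Leah Osei is treated as also owning Keanu Osei's interest in Cobalt Energy Co, giving 14% + 9% = 23%.
By parent–child attribution (R3), Leah Osei is treated as also owning Keanu Osei's interest in Northgate Pharma AG, giving 32% + 35% = 67%.
Chain via Silverbay Industries Corp. (R2): 38% × 13% = 4.94% of Pinebrook Foods Inc.
Chain via Cobalt Energy Co. (R2): 23% × 44% = 10.12% of Pinebrook Foods Inc.
Chain via Northgate Pharma AG (R2): 67% × 11% = 7.37% of Pinebrook Foods Inc.
Aggregating (R1): 4.94% + 10.12% + 7.37% = 22.43%.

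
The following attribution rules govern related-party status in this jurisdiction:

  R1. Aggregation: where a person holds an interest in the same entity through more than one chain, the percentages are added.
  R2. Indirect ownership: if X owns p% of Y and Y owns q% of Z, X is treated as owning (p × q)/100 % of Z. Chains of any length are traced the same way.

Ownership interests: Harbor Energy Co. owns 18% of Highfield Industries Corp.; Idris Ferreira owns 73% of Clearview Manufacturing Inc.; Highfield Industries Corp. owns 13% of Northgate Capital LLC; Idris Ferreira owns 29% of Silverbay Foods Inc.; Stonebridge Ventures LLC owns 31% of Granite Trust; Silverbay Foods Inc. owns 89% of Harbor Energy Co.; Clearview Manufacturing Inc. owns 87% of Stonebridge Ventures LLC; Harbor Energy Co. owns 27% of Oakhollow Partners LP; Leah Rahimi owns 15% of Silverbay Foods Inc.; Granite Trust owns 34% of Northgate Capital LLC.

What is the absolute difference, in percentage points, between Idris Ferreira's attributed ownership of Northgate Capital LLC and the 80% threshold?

72.702092

Chain via Clearview Manufacturing Inc. → Stonebridge Ventures LLC → Granite Trust (R2): 73% × 87% × 31% × 34% = 6.693954% of Northgate Capital LLC.
Chain via Silverbay Foods Inc. → Harbor Energy Co. → Highfield Industries Corp. (R2): 29% × 89% × 18% × 13% = 0.603954% of Northgate Capital LLC.
Aggregating (R1): 6.693954% + 0.603954% = 7.297908%.
7.297908% falls short of the 80% threshold by 72.702092 percentage points.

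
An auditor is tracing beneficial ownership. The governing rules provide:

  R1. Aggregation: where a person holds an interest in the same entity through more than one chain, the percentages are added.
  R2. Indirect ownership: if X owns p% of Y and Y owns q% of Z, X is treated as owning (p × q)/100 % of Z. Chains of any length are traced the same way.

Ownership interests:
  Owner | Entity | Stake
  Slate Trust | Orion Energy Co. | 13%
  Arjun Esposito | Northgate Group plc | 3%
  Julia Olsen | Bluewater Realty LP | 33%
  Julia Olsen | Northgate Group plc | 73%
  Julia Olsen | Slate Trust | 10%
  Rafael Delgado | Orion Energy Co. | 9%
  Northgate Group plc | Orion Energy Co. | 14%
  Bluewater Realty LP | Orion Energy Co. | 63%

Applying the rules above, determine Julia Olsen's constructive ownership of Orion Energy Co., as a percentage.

Chain via Slate Trust (R2): 10% × 13% = 1.3% of Orion Energy Co.
Chain via Northgate Group plc (R2): 73% × 14% = 10.22% of Orion Energy Co.
Chain via Bluewater Realty LP (R2): 33% × 63% = 20.79% of Orion Energy Co.
Aggregating (R1): 1.3% + 10.22% + 20.79% = 32.31%.

32.31%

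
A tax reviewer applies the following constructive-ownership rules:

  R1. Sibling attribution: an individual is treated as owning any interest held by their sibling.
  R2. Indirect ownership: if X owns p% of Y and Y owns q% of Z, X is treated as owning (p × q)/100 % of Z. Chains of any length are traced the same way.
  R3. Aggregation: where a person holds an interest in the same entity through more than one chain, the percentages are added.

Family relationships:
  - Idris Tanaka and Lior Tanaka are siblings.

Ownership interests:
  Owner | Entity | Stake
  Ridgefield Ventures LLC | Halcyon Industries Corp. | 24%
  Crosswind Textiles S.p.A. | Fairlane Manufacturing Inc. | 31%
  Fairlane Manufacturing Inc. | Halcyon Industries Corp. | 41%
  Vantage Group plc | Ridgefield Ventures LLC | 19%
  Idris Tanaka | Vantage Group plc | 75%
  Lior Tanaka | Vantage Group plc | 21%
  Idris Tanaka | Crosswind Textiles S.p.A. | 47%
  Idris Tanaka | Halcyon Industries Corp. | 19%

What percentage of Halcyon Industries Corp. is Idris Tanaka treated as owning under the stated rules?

29.3513%

By sibling attribution (R1), Idris Tanaka is treated as also owning Lior Tanaka's interest in Vantage Group plc, giving 75% + 21% = 96%.
Chain via Vantage Group plc → Ridgefield Ventures LLC (R2): 96% × 19% × 24% = 4.3776% of Halcyon Industries Corp.
Chain via Crosswind Textiles S.p.A. → Fairlane Manufacturing Inc. (R2): 47% × 31% × 41% = 5.9737% of Halcyon Industries Corp.
Direct interest in Halcyon Industries Corp: 19%.
Aggregating (R3): 4.3776% + 5.9737% + 19% = 29.3513%.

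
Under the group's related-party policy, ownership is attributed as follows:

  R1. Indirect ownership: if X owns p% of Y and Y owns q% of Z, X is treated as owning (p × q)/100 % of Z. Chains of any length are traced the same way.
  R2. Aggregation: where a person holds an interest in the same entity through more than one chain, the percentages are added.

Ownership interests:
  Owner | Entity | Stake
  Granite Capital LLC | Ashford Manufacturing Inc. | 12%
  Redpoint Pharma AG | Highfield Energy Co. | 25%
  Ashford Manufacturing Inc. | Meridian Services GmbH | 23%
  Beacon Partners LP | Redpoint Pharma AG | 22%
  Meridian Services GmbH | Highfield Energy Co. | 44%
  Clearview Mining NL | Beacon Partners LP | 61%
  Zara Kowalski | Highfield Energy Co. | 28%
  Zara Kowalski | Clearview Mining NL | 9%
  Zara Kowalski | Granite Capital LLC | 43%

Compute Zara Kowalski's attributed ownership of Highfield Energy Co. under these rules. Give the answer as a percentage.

Chain via Clearview Mining NL → Beacon Partners LP → Redpoint Pharma AG (R1): 9% × 61% × 22% × 25% = 0.30195% of Highfield Energy Co.
Chain via Granite Capital LLC → Ashford Manufacturing Inc. → Meridian Services GmbH (R1): 43% × 12% × 23% × 44% = 0.522192% of Highfield Energy Co.
Direct interest in Highfield Energy Co: 28%.
Aggregating (R2): 0.30195% + 0.522192% + 28% = 28.824142%.

28.824142%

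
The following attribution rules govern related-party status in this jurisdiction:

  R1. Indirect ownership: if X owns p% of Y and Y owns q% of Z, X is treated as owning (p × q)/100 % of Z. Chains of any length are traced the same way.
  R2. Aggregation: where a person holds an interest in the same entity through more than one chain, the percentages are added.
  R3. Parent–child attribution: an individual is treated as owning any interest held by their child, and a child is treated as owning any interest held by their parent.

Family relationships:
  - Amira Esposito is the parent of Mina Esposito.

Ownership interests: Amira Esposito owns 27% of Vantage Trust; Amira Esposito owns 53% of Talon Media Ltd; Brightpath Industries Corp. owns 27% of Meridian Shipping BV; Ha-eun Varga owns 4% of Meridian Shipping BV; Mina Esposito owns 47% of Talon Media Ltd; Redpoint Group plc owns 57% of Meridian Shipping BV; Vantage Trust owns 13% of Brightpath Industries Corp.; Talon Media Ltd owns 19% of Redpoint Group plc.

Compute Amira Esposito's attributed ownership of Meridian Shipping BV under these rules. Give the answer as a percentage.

11.7777%

By parent–child attribution (R3), Amira Esposito is treated as also owning Mina Esposito's interest in Talon Media Ltd, giving 53% + 47% = 100%.
Chain via Vantage Trust → Brightpath Industries Corp. (R1): 27% × 13% × 27% = 0.9477% of Meridian Shipping BV.
Chain via Talon Media Ltd → Redpoint Group plc (R1): 100% × 19% × 57% = 10.83% of Meridian Shipping BV.
Aggregating (R2): 0.9477% + 10.83% = 11.7777%.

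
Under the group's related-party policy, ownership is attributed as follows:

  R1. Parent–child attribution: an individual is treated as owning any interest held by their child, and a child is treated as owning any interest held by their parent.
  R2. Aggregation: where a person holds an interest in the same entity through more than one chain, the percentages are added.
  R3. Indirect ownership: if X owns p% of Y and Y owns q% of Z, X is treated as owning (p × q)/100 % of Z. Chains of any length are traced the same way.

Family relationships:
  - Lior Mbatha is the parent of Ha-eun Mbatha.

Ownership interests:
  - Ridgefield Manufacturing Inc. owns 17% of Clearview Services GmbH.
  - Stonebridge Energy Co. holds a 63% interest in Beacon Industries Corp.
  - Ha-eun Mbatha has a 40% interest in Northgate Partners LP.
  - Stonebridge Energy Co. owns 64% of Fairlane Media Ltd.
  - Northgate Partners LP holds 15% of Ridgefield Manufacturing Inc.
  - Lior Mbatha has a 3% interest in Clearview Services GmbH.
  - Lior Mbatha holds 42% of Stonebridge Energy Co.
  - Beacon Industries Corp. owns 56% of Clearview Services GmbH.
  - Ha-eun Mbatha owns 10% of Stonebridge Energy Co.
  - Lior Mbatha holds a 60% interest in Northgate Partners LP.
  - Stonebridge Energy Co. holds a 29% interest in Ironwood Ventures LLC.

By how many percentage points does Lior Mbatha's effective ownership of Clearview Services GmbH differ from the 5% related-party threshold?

18.8956

By parent–child attribution (R1), Lior Mbatha is treated as also owning Ha-eun Mbatha's interest in Northgate Partners LP, giving 60% + 40% = 100%.
By parent–child attribution (R1), Lior Mbatha is treated as also owning Ha-eun Mbatha's interest in Stonebridge Energy Co, giving 42% + 10% = 52%.
Chain via Northgate Partners LP → Ridgefield Manufacturing Inc. (R3): 100% × 15% × 17% = 2.55% of Clearview Services GmbH.
Chain via Stonebridge Energy Co. → Beacon Industries Corp. (R3): 52% × 63% × 56% = 18.3456% of Clearview Services GmbH.
Direct interest in Clearview Services GmbH: 3%.
Aggregating (R2): 2.55% + 18.3456% + 3% = 23.8956%.
23.8956% exceeds the 5% threshold by 18.8956 percentage points.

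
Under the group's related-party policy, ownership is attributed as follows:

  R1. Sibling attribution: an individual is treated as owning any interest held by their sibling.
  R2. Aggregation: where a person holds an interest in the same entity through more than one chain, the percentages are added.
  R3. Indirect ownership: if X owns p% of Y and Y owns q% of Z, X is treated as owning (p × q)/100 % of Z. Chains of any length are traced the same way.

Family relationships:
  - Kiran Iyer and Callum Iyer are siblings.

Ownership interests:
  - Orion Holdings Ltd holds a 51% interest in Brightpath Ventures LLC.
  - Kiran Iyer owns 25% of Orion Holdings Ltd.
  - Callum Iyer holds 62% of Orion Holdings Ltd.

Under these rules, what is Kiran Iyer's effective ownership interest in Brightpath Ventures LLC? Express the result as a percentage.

44.37%

By sibling attribution (R1), Kiran Iyer is treated as also owning Callum Iyer's interest in Orion Holdings Ltd, giving 25% + 62% = 87%.
Chain via Orion Holdings Ltd (R3): 87% × 51% = 44.37% of Brightpath Ventures LLC.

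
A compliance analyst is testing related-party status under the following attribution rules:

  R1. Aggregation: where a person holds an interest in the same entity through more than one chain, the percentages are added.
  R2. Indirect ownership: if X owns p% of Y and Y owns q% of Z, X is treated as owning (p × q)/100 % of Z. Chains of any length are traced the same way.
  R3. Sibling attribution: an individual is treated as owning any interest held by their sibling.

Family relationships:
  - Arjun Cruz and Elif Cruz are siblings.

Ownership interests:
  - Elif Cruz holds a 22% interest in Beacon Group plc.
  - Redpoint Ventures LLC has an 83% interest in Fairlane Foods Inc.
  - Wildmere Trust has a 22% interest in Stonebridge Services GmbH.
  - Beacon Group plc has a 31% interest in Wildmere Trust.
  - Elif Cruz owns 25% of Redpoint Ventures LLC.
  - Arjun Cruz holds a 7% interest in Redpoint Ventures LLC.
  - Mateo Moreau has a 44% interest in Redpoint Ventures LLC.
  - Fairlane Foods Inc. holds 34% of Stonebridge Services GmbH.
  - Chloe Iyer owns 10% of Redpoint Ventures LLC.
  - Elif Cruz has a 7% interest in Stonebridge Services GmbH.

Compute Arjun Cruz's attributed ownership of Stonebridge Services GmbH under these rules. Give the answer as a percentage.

By sibling attribution (R3), Arjun Cruz is treated as also owning Elif Cruz's interest in Redpoint Ventures LLC, giving 7% + 25% = 32%.
By sibling attribution (R3), Arjun Cruz is treated as owning Elif Cruz's 22% interest in Beacon Group plc.
By sibling attribution (R3), Arjun Cruz is treated as owning Elif Cruz's 7% interest in Stonebridge Services GmbH.
Chain via Redpoint Ventures LLC → Fairlane Foods Inc. (R2): 32% × 83% × 34% = 9.0304% of Stonebridge Services GmbH.
Chain via Beacon Group plc → Wildmere Trust (R2): 22% × 31% × 22% = 1.5004% of Stonebridge Services GmbH.
Direct interest in Stonebridge Services GmbH: 7%.
Aggregating (R1): 9.0304% + 1.5004% + 7% = 17.5308%.

17.5308%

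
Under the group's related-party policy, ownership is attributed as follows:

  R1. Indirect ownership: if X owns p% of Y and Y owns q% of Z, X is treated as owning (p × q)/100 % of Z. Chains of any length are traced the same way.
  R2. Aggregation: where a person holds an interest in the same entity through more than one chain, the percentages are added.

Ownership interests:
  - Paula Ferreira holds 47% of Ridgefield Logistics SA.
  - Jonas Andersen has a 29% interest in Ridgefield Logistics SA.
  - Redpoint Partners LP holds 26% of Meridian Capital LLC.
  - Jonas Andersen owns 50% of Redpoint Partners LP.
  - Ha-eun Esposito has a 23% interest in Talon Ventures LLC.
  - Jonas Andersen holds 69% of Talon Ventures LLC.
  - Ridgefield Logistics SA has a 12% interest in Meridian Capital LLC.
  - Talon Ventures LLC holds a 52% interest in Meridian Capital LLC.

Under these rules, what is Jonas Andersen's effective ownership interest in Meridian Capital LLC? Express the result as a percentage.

52.36%

Chain via Ridgefield Logistics SA (R1): 29% × 12% = 3.48% of Meridian Capital LLC.
Chain via Talon Ventures LLC (R1): 69% × 52% = 35.88% of Meridian Capital LLC.
Chain via Redpoint Partners LP (R1): 50% × 26% = 13% of Meridian Capital LLC.
Aggregating (R2): 3.48% + 35.88% + 13% = 52.36%.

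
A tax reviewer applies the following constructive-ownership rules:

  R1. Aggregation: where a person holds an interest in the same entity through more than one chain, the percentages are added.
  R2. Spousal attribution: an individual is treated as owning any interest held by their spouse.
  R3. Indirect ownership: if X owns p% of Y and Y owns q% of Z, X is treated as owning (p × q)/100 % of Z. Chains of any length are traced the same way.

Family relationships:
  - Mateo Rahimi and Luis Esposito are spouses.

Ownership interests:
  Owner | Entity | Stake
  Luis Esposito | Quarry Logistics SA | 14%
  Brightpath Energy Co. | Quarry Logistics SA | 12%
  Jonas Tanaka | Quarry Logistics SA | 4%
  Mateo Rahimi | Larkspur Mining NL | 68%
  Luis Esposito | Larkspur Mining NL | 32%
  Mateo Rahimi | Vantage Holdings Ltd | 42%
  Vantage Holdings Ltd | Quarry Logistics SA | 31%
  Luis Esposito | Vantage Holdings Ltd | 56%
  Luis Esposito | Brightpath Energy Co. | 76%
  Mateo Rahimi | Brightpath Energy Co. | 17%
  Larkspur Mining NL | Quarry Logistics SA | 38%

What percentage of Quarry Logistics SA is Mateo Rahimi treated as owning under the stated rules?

By spousal attribution (R2), Mateo Rahimi is treated as also owning Luis Esposito's interest in Brightpath Energy Co, giving 17% + 76% = 93%.
By spousal attribution (R2), Mateo Rahimi is treated as also owning Luis Esposito's interest in Larkspur Mining NL, giving 68% + 32% = 100%.
By spousal attribution (R2), Mateo Rahimi is treated as also owning Luis Esposito's interest in Vantage Holdings Ltd, giving 42% + 56% = 98%.
By spousal attribution (R2), Mateo Rahimi is treated as owning Luis Esposito's 14% interest in Quarry Logistics SA.
Chain via Brightpath Energy Co. (R3): 93% × 12% = 11.16% of Quarry Logistics SA.
Chain via Larkspur Mining NL (R3): 100% × 38% = 38% of Quarry Logistics SA.
Chain via Vantage Holdings Ltd (R3): 98% × 31% = 30.38% of Quarry Logistics SA.
Direct interest in Quarry Logistics SA: 14%.
Aggregating (R1): 11.16% + 38% + 30.38% + 14% = 93.54%.

93.54%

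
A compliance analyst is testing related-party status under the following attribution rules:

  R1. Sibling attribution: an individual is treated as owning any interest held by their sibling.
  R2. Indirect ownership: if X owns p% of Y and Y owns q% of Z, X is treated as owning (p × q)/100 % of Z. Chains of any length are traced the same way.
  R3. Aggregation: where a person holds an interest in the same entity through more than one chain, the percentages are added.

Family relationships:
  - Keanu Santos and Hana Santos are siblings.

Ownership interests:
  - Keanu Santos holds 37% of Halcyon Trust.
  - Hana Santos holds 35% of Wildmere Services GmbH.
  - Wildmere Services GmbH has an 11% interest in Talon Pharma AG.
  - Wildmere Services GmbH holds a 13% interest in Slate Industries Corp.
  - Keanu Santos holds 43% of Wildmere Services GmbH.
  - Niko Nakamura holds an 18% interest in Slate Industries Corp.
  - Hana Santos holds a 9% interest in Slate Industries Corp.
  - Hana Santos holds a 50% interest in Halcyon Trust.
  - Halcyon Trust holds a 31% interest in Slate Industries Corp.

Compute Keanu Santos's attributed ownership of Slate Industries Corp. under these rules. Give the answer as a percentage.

By sibling attribution (R1), Keanu Santos is treated as also owning Hana Santos's interest in Wildmere Services GmbH, giving 43% + 35% = 78%.
By sibling attribution (R1), Keanu Santos is treated as also owning Hana Santos's interest in Halcyon Trust, giving 37% + 50% = 87%.
By sibling attribution (R1), Keanu Santos is treated as owning Hana Santos's 9% interest in Slate Industries Corp.
Chain via Wildmere Services GmbH (R2): 78% × 13% = 10.14% of Slate Industries Corp.
Chain via Halcyon Trust (R2): 87% × 31% = 26.97% of Slate Industries Corp.
Direct interest in Slate Industries Corp: 9%.
Aggregating (R3): 10.14% + 26.97% + 9% = 46.11%.

46.11%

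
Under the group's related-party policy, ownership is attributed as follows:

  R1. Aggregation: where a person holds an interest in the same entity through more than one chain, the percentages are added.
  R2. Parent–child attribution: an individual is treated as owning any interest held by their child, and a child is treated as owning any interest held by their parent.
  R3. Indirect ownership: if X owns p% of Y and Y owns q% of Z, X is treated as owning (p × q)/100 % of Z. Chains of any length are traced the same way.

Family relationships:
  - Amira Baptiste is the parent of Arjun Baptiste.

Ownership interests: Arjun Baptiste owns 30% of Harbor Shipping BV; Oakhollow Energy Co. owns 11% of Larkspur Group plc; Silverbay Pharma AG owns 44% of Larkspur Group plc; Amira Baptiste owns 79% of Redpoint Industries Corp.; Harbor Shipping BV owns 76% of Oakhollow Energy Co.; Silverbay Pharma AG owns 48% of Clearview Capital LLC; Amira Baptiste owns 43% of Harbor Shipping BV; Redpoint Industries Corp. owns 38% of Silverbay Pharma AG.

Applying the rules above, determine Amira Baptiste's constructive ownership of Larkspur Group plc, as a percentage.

By parent–child attribution (R2), Amira Baptiste is treated as also owning Arjun Baptiste's interest in Harbor Shipping BV, giving 43% + 30% = 73%.
Chain via Redpoint Industries Corp. → Silverbay Pharma AG (R3): 79% × 38% × 44% = 13.2088% of Larkspur Group plc.
Chain via Harbor Shipping BV → Oakhollow Energy Co. (R3): 73% × 76% × 11% = 6.1028% of Larkspur Group plc.
Aggregating (R1): 13.2088% + 6.1028% = 19.3116%.

19.3116%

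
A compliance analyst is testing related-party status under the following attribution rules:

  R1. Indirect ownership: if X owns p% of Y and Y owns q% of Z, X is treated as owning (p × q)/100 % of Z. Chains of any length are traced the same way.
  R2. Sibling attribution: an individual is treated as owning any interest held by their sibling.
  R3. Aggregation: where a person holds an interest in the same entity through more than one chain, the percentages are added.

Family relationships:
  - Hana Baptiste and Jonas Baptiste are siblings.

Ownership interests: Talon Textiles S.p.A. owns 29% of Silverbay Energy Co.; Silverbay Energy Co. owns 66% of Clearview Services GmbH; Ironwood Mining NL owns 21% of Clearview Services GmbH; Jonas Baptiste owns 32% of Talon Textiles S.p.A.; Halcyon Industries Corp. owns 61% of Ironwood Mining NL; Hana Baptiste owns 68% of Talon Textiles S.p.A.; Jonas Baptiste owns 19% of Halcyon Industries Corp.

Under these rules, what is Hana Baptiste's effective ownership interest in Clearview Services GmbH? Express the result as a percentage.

21.5739%

By sibling attribution (R2), Hana Baptiste is treated as also owning Jonas Baptiste's interest in Talon Textiles S.p.A, giving 68% + 32% = 100%.
By sibling attribution (R2), Hana Baptiste is treated as owning Jonas Baptiste's 19% interest in Halcyon Industries Corp.
Chain via Talon Textiles S.p.A. → Silverbay Energy Co. (R1): 100% × 29% × 66% = 19.14% of Clearview Services GmbH.
Chain via Halcyon Industries Corp. → Ironwood Mining NL (R1): 19% × 61% × 21% = 2.4339% of Clearview Services GmbH.
Aggregating (R3): 19.14% + 2.4339% = 21.5739%.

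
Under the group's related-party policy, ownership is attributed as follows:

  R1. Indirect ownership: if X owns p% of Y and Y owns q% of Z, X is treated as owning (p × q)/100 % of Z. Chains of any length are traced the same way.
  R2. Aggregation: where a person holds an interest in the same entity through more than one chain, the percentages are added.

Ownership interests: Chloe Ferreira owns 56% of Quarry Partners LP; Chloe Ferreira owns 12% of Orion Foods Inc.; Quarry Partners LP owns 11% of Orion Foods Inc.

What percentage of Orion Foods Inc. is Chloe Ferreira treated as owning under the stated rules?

Chain via Quarry Partners LP (R1): 56% × 11% = 6.16% of Orion Foods Inc.
Direct interest in Orion Foods Inc: 12%.
Aggregating (R2): 6.16% + 12% = 18.16%.

18.16%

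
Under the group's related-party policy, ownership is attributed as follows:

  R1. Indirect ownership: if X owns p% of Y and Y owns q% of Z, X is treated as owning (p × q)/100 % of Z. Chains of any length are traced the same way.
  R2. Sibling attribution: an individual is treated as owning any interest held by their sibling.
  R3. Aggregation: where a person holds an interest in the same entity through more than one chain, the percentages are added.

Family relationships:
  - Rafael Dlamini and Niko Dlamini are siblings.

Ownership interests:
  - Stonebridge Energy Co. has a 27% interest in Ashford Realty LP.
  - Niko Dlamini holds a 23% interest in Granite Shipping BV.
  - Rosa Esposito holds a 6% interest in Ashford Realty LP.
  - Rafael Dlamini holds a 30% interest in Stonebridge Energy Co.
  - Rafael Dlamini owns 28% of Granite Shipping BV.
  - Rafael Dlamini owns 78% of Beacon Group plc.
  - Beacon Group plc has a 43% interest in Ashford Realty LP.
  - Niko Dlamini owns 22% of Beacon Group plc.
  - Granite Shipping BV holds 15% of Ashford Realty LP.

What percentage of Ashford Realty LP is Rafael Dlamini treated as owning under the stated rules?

By sibling attribution (R2), Rafael Dlamini is treated as also owning Niko Dlamini's interest in Beacon Group plc, giving 78% + 22% = 100%.
By sibling attribution (R2), Rafael Dlamini is treated as also owning Niko Dlamini's interest in Granite Shipping BV, giving 28% + 23% = 51%.
Chain via Beacon Group plc (R1): 100% × 43% = 43% of Ashford Realty LP.
Chain via Stonebridge Energy Co. (R1): 30% × 27% = 8.1% of Ashford Realty LP.
Chain via Granite Shipping BV (R1): 51% × 15% = 7.65% of Ashford Realty LP.
Aggregating (R3): 43% + 8.1% + 7.65% = 58.75%.

58.75%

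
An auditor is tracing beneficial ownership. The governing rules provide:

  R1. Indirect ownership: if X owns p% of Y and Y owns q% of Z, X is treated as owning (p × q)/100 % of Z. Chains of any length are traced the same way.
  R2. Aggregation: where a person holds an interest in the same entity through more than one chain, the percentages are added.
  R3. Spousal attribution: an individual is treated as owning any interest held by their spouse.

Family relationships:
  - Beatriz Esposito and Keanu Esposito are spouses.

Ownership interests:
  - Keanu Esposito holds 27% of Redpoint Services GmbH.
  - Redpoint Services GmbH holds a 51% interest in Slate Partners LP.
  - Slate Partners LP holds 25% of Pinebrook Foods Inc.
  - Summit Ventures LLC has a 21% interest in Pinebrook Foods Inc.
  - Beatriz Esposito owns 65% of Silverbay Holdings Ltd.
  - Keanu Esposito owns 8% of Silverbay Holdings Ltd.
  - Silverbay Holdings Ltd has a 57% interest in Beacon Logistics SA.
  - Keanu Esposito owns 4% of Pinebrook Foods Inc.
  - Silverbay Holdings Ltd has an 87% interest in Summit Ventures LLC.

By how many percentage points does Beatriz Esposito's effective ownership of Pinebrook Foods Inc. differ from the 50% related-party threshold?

29.2204

By spousal attribution (R3), Beatriz Esposito is treated as also owning Keanu Esposito's interest in Silverbay Holdings Ltd, giving 65% + 8% = 73%.
By spousal attribution (R3), Beatriz Esposito is treated as owning Keanu Esposito's 27% interest in Redpoint Services GmbH.
By spousal attribution (R3), Beatriz Esposito is treated as owning Keanu Esposito's 4% interest in Pinebrook Foods Inc.
Chain via Silverbay Holdings Ltd → Summit Ventures LLC (R1): 73% × 87% × 21% = 13.3371% of Pinebrook Foods Inc.
Chain via Redpoint Services GmbH → Slate Partners LP (R1): 27% × 51% × 25% = 3.4425% of Pinebrook Foods Inc.
Direct interest in Pinebrook Foods Inc: 4%.
Aggregating (R2): 13.3371% + 3.4425% + 4% = 20.7796%.
20.7796% falls short of the 50% threshold by 29.2204 percentage points.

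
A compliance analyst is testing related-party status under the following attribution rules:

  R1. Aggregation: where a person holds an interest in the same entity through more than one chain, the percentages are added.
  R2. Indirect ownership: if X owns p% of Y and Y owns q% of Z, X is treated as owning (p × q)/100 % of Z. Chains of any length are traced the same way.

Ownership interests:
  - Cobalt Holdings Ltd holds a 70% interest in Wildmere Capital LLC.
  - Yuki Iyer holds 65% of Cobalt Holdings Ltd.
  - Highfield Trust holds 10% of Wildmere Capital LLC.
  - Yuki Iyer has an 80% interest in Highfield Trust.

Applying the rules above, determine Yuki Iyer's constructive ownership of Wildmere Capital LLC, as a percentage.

53.5%

Chain via Cobalt Holdings Ltd (R2): 65% × 70% = 45.5% of Wildmere Capital LLC.
Chain via Highfield Trust (R2): 80% × 10% = 8% of Wildmere Capital LLC.
Aggregating (R1): 45.5% + 8% = 53.5%.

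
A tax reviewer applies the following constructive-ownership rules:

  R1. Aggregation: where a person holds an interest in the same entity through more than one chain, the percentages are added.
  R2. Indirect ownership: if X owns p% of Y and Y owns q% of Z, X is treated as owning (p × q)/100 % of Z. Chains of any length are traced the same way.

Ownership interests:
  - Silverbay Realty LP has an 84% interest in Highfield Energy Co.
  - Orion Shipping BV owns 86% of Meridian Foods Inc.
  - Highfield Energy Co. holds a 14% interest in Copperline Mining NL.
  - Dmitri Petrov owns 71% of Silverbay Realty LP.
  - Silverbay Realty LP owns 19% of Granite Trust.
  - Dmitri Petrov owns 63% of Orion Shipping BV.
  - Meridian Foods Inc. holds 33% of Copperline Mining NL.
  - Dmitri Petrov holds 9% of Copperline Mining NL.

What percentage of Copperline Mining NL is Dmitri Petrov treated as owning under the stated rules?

35.229%

Chain via Silverbay Realty LP → Highfield Energy Co. (R2): 71% × 84% × 14% = 8.3496% of Copperline Mining NL.
Chain via Orion Shipping BV → Meridian Foods Inc. (R2): 63% × 86% × 33% = 17.8794% of Copperline Mining NL.
Direct interest in Copperline Mining NL: 9%.
Aggregating (R1): 8.3496% + 17.8794% + 9% = 35.229%.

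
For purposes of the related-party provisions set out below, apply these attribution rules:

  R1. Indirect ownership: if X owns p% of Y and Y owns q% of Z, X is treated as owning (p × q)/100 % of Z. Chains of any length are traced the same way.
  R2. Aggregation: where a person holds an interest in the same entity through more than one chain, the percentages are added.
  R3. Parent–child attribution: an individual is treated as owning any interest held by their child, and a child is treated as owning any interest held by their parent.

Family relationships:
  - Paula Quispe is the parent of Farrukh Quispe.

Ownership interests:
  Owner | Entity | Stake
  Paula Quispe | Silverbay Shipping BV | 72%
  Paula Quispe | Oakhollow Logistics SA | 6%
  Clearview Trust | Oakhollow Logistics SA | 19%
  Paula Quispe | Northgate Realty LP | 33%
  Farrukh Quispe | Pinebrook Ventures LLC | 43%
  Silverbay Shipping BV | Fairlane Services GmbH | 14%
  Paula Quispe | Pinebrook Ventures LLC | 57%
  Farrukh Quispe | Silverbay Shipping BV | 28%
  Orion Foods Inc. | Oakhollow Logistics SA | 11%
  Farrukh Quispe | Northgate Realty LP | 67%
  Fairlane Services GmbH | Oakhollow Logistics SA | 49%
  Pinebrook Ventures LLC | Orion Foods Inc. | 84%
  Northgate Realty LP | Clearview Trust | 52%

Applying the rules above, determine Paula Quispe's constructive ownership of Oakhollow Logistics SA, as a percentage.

By parent–child attribution (R3), Paula Quispe is treated as also owning Farrukh Quispe's interest in Northgate Realty LP, giving 33% + 67% = 100%.
By parent–child attribution (R3), Paula Quispe is treated as also owning Farrukh Quispe's interest in Pinebrook Ventures LLC, giving 57% + 43% = 100%.
By parent–child attribution (R3), Paula Quispe is treated as also owning Farrukh Quispe's interest in Silverbay Shipping BV, giving 72% + 28% = 100%.
Chain via Northgate Realty LP → Clearview Trust (R1): 100% × 52% × 19% = 9.88% of Oakhollow Logistics SA.
Chain via Pinebrook Ventures LLC → Orion Foods Inc. (R1): 100% × 84% × 11% = 9.24% of Oakhollow Logistics SA.
Chain via Silverbay Shipping BV → Fairlane Services GmbH (R1): 100% × 14% × 49% = 6.86% of Oakhollow Logistics SA.
Direct interest in Oakhollow Logistics SA: 6%.
Aggregating (R2): 9.88% + 9.24% + 6.86% + 6% = 31.98%.

31.98%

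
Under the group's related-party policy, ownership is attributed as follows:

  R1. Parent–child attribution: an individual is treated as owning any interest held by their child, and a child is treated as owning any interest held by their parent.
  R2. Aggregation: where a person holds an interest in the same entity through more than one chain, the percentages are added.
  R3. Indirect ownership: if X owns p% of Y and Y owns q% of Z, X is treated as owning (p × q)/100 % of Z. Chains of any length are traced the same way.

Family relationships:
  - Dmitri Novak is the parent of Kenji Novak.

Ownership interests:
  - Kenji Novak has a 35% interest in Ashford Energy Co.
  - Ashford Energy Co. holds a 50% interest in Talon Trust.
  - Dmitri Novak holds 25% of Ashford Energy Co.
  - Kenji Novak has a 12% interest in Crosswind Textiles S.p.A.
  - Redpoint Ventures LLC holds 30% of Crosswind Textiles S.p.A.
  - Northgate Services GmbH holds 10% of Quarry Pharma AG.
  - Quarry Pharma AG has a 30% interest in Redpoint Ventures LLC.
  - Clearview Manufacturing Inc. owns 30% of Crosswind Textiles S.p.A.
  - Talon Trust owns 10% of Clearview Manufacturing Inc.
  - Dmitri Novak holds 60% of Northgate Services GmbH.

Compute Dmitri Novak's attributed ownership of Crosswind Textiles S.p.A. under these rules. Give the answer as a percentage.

13.44%

By parent–child attribution (R1), Dmitri Novak is treated as also owning Kenji Novak's interest in Ashford Energy Co, giving 25% + 35% = 60%.
By parent–child attribution (R1), Dmitri Novak is treated as owning Kenji Novak's 12% interest in Crosswind Textiles S.p.A.
Chain via Ashford Energy Co. → Talon Trust → Clearview Manufacturing Inc. (R3): 60% × 50% × 10% × 30% = 0.9% of Crosswind Textiles S.p.A.
Chain via Northgate Services GmbH → Quarry Pharma AG → Redpoint Ventures LLC (R3): 60% × 10% × 30% × 30% = 0.54% of Crosswind Textiles S.p.A.
Direct interest in Crosswind Textiles S.p.A: 12%.
Aggregating (R2): 0.9% + 0.54% + 12% = 13.44%.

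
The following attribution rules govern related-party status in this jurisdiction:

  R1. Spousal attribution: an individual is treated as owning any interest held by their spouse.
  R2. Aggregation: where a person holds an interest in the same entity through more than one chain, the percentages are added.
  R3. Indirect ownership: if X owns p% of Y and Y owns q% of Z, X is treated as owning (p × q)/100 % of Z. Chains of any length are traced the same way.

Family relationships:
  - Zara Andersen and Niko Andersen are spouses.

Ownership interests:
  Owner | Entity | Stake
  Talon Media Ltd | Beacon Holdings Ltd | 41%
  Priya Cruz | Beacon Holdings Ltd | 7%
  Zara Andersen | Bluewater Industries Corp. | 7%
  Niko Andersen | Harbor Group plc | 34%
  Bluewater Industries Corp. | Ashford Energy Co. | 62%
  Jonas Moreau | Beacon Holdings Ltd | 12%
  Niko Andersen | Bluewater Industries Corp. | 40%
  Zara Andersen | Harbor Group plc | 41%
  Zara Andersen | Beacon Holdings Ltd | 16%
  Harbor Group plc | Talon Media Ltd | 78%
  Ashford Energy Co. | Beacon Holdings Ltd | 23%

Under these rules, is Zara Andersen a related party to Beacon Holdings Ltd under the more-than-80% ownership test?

No

By spousal attribution (R1), Zara Andersen is treated as also owning Niko Andersen's interest in Harbor Group plc, giving 41% + 34% = 75%.
By spousal attribution (R1), Zara Andersen is treated as also owning Niko Andersen's interest in Bluewater Industries Corp, giving 7% + 40% = 47%.
Chain via Harbor Group plc → Talon Media Ltd (R3): 75% × 78% × 41% = 23.985% of Beacon Holdings Ltd.
Chain via Bluewater Industries Corp. → Ashford Energy Co. (R3): 47% × 62% × 23% = 6.7022% of Beacon Holdings Ltd.
Direct interest in Beacon Holdings Ltd: 16%.
Aggregating (R2): 23.985% + 6.7022% + 16% = 46.6872%.
46.6872% does not exceed the 80% threshold, so Zara is not a related party to Beacon Holdings Ltd.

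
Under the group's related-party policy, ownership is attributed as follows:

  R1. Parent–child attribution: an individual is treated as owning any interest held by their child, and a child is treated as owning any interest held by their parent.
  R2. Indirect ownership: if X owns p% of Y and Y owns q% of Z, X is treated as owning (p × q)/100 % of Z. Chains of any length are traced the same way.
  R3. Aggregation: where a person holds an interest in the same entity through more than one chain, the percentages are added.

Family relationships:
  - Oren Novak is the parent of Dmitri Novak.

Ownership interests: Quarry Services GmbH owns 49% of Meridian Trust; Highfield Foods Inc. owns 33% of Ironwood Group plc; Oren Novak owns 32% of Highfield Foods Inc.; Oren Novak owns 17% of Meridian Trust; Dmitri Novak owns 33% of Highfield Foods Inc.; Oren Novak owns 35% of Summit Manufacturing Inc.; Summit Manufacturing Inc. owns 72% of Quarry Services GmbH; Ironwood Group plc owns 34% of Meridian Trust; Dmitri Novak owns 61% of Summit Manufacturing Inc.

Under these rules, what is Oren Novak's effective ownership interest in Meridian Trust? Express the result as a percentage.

By parent–child attribution (R1), Oren Novak is treated as also owning Dmitri Novak's interest in Summit Manufacturing Inc, giving 35% + 61% = 96%.
By parent–child attribution (R1), Oren Novak is treated as also owning Dmitri Novak's interest in Highfield Foods Inc, giving 32% + 33% = 65%.
Chain via Summit Manufacturing Inc. → Quarry Services GmbH (R2): 96% × 72% × 49% = 33.8688% of Meridian Trust.
Chain via Highfield Foods Inc. → Ironwood Group plc (R2): 65% × 33% × 34% = 7.293% of Meridian Trust.
Direct interest in Meridian Trust: 17%.
Aggregating (R3): 33.8688% + 7.293% + 17% = 58.1618%.

58.1618%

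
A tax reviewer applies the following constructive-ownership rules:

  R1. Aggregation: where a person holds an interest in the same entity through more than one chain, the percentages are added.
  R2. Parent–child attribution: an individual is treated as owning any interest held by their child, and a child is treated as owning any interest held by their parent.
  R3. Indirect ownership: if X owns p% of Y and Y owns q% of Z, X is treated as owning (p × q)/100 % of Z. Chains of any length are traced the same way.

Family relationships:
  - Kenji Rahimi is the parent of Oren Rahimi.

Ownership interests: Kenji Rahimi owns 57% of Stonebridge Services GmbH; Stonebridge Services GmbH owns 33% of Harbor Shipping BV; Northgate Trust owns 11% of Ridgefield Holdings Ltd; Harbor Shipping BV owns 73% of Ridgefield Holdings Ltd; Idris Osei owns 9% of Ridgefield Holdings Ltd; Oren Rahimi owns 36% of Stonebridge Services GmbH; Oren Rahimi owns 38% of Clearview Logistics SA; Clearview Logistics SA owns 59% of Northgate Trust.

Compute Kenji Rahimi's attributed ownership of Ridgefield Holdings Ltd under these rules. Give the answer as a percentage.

By parent–child attribution (R2), Kenji Rahimi is treated as also owning Oren Rahimi's interest in Stonebridge Services GmbH, giving 57% + 36% = 93%.
By parent–child attribution (R2), Kenji Rahimi is treated as owning Oren Rahimi's 38% interest in Clearview Logistics SA.
Chain via Stonebridge Services GmbH → Harbor Shipping BV (R3): 93% × 33% × 73% = 22.4037% of Ridgefield Holdings Ltd.
Chain via Clearview Logistics SA → Northgate Trust (R3): 38% × 59% × 11% = 2.4662% of Ridgefield Holdings Ltd.
Aggregating (R1): 22.4037% + 2.4662% = 24.8699%.

24.8699%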